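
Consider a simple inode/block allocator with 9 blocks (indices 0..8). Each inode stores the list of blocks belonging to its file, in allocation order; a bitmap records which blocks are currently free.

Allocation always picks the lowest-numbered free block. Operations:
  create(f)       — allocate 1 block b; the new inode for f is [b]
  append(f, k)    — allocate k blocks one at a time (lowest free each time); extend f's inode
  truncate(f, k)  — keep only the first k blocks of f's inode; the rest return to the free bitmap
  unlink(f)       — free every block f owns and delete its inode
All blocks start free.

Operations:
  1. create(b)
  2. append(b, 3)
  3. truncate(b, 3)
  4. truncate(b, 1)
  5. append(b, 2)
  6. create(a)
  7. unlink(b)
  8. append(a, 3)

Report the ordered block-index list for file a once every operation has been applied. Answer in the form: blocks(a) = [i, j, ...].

  1. create(b)  ⇒  F........  {b→[0]}
  2. append(b, 3)  ⇒  FFFF.....  {b→[0, 1, 2, 3]}
  3. truncate(b, 3)  ⇒  FFF......  {b→[0, 1, 2]}
  4. truncate(b, 1)  ⇒  F........  {b→[0]}
  5. append(b, 2)  ⇒  FFF......  {b→[0, 1, 2]}
  6. create(a)  ⇒  FFFF.....  {a→[3]; b→[0, 1, 2]}
  7. unlink(b)  ⇒  ...F.....  {a→[3]}
  8. append(a, 3)  ⇒  FFFF.....  {a→[3, 0, 1, 2]}

blocks(a) = [3, 0, 1, 2]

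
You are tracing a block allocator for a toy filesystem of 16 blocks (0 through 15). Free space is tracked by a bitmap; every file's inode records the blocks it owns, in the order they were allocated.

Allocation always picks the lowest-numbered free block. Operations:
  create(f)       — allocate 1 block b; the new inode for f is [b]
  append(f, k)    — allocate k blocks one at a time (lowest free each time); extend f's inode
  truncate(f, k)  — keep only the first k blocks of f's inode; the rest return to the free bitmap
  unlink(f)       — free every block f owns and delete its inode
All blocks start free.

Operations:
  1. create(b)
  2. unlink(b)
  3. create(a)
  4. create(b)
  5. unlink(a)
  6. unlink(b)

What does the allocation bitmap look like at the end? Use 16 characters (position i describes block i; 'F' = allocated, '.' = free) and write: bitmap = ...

create(b): bitmap=F............... | b=[0]
unlink(b): bitmap=................ | 
create(a): bitmap=F............... | a=[0]
create(b): bitmap=FF.............. | a=[0] b=[1]
unlink(a): bitmap=.F.............. | b=[1]
unlink(b): bitmap=................ | 

bitmap = ................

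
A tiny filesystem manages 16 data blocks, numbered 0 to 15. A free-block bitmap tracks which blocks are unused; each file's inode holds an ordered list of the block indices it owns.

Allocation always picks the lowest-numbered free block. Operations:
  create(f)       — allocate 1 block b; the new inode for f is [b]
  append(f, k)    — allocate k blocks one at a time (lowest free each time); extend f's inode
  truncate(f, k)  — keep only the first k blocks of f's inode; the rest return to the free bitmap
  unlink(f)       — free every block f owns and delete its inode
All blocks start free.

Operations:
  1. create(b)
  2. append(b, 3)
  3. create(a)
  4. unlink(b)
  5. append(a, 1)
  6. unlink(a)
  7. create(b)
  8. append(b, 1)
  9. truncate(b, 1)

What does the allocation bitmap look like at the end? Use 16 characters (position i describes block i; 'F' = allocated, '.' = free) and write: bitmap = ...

after create(b) → b:[0]  free=[F...............]
after append(b, 3) → b:[0, 1, 2, 3]  free=[FFFF............]
after create(a) → a:[4], b:[0, 1, 2, 3]  free=[FFFFF...........]
after unlink(b) → a:[4]  free=[....F...........]
after append(a, 1) → a:[4, 0]  free=[F...F...........]
after unlink(a) →   free=[................]
after create(b) → b:[0]  free=[F...............]
after append(b, 1) → b:[0, 1]  free=[FF..............]
after truncate(b, 1) → b:[0]  free=[F...............]

bitmap = F...............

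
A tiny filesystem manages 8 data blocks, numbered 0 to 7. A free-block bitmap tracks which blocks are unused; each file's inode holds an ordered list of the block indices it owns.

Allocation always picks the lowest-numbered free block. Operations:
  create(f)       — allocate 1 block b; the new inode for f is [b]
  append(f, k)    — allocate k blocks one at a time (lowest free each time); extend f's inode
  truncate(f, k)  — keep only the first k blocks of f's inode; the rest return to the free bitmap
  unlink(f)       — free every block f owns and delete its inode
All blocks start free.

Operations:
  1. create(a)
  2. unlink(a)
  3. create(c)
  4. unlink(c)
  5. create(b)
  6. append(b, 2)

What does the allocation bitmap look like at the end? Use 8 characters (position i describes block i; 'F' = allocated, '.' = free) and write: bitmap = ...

bitmap = FFF.....

  1. create(a)  ⇒  F.......  {a→[0]}
  2. unlink(a)  ⇒  ........  {}
  3. create(c)  ⇒  F.......  {c→[0]}
  4. unlink(c)  ⇒  ........  {}
  5. create(b)  ⇒  F.......  {b→[0]}
  6. append(b, 2)  ⇒  FFF.....  {b→[0, 1, 2]}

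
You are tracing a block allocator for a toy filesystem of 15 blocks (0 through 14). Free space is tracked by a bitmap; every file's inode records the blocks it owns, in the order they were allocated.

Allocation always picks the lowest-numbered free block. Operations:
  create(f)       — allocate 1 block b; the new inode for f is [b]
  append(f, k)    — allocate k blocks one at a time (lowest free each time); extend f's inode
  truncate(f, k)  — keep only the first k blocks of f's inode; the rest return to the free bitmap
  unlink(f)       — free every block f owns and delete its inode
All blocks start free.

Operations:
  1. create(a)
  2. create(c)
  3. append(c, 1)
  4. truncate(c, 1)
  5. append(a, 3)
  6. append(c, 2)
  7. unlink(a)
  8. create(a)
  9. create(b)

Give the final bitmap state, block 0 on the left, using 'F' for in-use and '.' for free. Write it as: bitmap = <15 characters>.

bitmap = FFF..FF........

after create(a) → a:[0]  free=[F..............]
after create(c) → a:[0], c:[1]  free=[FF.............]
after append(c, 1) → a:[0], c:[1, 2]  free=[FFF............]
after truncate(c, 1) → a:[0], c:[1]  free=[FF.............]
after append(a, 3) → a:[0, 2, 3, 4], c:[1]  free=[FFFFF..........]
after append(c, 2) → a:[0, 2, 3, 4], c:[1, 5, 6]  free=[FFFFFFF........]
after unlink(a) → c:[1, 5, 6]  free=[.F...FF........]
after create(a) → a:[0], c:[1, 5, 6]  free=[FF...FF........]
after create(b) → a:[0], b:[2], c:[1, 5, 6]  free=[FFF..FF........]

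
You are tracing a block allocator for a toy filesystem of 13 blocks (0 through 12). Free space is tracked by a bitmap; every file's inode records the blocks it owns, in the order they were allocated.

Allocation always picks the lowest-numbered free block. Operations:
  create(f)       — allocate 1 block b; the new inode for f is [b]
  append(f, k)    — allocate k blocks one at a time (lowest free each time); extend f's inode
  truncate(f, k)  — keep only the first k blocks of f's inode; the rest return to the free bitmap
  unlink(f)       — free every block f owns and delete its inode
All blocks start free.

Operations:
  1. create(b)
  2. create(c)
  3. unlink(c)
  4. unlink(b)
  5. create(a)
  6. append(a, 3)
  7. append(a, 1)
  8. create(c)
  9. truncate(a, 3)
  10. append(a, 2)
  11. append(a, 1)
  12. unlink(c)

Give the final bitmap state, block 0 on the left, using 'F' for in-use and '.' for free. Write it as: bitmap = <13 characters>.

[1] create(b) — b=0 (map F............)
[2] create(c) — b=0 c=1 (map FF...........)
[3] unlink(c) — b=0 (map F............)
[4] unlink(b) —  (map .............)
[5] create(a) — a=0 (map F............)
[6] append(a, 3) — a=0,1,2,3 (map FFFF.........)
[7] append(a, 1) — a=0,1,2,3,4 (map FFFFF........)
[8] create(c) — a=0,1,2,3,4 c=5 (map FFFFFF.......)
[9] truncate(a, 3) — a=0,1,2 c=5 (map FFF..F.......)
[10] append(a, 2) — a=0,1,2,3,4 c=5 (map FFFFFF.......)
[11] append(a, 1) — a=0,1,2,3,4,6 c=5 (map FFFFFFF......)
[12] unlink(c) — a=0,1,2,3,4,6 (map FFFFF.F......)

bitmap = FFFFF.F......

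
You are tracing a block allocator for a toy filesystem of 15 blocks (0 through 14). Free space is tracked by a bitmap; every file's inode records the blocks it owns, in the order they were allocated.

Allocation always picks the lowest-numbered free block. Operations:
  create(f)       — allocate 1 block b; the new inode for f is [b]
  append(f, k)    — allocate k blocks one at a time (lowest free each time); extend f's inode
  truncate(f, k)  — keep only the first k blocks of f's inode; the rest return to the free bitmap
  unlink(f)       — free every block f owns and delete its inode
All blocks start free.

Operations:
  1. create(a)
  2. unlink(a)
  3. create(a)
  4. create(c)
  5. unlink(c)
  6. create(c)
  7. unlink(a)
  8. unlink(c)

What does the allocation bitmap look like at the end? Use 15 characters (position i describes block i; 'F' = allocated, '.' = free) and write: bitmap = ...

bitmap = ...............

create(a): bitmap=F.............. | a=[0]
unlink(a): bitmap=............... | 
create(a): bitmap=F.............. | a=[0]
create(c): bitmap=FF............. | a=[0] c=[1]
unlink(c): bitmap=F.............. | a=[0]
create(c): bitmap=FF............. | a=[0] c=[1]
unlink(a): bitmap=.F............. | c=[1]
unlink(c): bitmap=............... | 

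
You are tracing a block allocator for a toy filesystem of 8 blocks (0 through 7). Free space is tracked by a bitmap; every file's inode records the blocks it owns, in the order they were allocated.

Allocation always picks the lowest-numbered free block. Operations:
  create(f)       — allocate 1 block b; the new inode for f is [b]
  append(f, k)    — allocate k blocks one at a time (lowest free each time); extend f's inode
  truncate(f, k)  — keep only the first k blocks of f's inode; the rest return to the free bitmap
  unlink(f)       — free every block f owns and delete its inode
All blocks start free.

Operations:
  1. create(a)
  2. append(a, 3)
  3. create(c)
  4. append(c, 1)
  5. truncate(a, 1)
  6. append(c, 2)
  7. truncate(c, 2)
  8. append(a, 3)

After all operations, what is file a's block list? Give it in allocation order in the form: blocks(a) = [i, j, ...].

  1. create(a)  ⇒  F.......  {a→[0]}
  2. append(a, 3)  ⇒  FFFF....  {a→[0, 1, 2, 3]}
  3. create(c)  ⇒  FFFFF...  {a→[0, 1, 2, 3]; c→[4]}
  4. append(c, 1)  ⇒  FFFFFF..  {a→[0, 1, 2, 3]; c→[4, 5]}
  5. truncate(a, 1)  ⇒  F...FF..  {a→[0]; c→[4, 5]}
  6. append(c, 2)  ⇒  FFF.FF..  {a→[0]; c→[4, 5, 1, 2]}
  7. truncate(c, 2)  ⇒  F...FF..  {a→[0]; c→[4, 5]}
  8. append(a, 3)  ⇒  FFFFFF..  {a→[0, 1, 2, 3]; c→[4, 5]}

blocks(a) = [0, 1, 2, 3]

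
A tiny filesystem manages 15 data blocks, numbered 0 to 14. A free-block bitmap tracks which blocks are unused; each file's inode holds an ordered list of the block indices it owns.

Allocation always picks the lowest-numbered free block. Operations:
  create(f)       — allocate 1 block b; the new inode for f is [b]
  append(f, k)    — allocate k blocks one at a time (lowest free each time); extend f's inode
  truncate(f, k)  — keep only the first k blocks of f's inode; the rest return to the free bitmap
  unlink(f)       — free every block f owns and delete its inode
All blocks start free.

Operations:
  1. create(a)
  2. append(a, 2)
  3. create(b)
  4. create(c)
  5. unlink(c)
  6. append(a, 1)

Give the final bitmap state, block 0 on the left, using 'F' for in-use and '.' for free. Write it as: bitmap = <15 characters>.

create(a): bitmap=F.............. | a=[0]
append(a, 2): bitmap=FFF............ | a=[0, 1, 2]
create(b): bitmap=FFFF........... | a=[0, 1, 2] b=[3]
create(c): bitmap=FFFFF.......... | a=[0, 1, 2] b=[3] c=[4]
unlink(c): bitmap=FFFF........... | a=[0, 1, 2] b=[3]
append(a, 1): bitmap=FFFFF.......... | a=[0, 1, 2, 4] b=[3]

bitmap = FFFFF..........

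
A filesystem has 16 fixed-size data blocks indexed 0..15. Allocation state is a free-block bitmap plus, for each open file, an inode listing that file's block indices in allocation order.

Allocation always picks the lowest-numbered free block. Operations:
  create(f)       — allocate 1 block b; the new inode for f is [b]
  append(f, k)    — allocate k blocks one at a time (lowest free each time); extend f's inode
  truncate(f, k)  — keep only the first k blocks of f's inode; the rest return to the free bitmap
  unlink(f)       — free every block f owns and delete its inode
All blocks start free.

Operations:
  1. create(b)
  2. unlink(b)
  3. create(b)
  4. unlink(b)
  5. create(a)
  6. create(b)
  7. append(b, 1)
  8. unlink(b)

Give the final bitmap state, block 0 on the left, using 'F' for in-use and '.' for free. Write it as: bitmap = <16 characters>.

bitmap = F...............

create(b): bitmap=F............... | b=[0]
unlink(b): bitmap=................ | 
create(b): bitmap=F............... | b=[0]
unlink(b): bitmap=................ | 
create(a): bitmap=F............... | a=[0]
create(b): bitmap=FF.............. | a=[0] b=[1]
append(b, 1): bitmap=FFF............. | a=[0] b=[1, 2]
unlink(b): bitmap=F............... | a=[0]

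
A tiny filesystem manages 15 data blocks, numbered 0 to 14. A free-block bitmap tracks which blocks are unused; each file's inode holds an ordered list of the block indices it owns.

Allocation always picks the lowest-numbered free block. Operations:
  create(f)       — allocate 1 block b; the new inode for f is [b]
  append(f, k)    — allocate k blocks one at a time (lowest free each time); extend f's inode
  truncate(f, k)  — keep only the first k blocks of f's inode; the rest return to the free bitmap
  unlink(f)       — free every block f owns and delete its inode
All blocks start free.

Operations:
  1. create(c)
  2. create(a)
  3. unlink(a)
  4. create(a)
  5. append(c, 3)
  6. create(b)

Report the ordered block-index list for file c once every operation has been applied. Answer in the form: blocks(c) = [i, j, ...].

blocks(c) = [0, 2, 3, 4]

after create(c) → c:[0]  free=[F..............]
after create(a) → a:[1], c:[0]  free=[FF.............]
after unlink(a) → c:[0]  free=[F..............]
after create(a) → a:[1], c:[0]  free=[FF.............]
after append(c, 3) → a:[1], c:[0, 2, 3, 4]  free=[FFFFF..........]
after create(b) → a:[1], b:[5], c:[0, 2, 3, 4]  free=[FFFFFF.........]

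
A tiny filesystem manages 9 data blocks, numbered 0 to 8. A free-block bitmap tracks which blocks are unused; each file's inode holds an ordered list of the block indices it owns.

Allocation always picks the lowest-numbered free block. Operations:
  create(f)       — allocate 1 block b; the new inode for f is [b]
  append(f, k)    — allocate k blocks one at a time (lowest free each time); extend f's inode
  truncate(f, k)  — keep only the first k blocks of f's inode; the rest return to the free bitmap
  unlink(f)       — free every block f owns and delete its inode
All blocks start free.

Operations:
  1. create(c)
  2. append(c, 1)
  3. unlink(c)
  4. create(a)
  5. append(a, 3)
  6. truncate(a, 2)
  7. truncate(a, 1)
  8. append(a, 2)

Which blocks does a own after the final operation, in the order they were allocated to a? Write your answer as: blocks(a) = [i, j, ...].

after create(c) → c:[0]  free=[F........]
after append(c, 1) → c:[0, 1]  free=[FF.......]
after unlink(c) →   free=[.........]
after create(a) → a:[0]  free=[F........]
after append(a, 3) → a:[0, 1, 2, 3]  free=[FFFF.....]
after truncate(a, 2) → a:[0, 1]  free=[FF.......]
after truncate(a, 1) → a:[0]  free=[F........]
after append(a, 2) → a:[0, 1, 2]  free=[FFF......]

blocks(a) = [0, 1, 2]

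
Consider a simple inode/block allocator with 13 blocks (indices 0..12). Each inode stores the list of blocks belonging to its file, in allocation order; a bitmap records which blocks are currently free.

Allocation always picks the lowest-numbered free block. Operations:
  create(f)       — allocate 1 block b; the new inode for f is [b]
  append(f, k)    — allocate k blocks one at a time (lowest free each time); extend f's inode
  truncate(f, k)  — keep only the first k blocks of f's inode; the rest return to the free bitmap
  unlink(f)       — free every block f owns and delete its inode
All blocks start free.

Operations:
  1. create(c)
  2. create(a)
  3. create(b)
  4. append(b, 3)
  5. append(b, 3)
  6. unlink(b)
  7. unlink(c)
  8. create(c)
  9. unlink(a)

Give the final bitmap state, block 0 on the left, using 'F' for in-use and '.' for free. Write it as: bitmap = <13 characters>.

[1] create(c) — c=0 (map F............)
[2] create(a) — a=1 c=0 (map FF...........)
[3] create(b) — a=1 b=2 c=0 (map FFF..........)
[4] append(b, 3) — a=1 b=2,3,4,5 c=0 (map FFFFFF.......)
[5] append(b, 3) — a=1 b=2,3,4,5,6,7,8 c=0 (map FFFFFFFFF....)
[6] unlink(b) — a=1 c=0 (map FF...........)
[7] unlink(c) — a=1 (map .F...........)
[8] create(c) — a=1 c=0 (map FF...........)
[9] unlink(a) — c=0 (map F............)

bitmap = F............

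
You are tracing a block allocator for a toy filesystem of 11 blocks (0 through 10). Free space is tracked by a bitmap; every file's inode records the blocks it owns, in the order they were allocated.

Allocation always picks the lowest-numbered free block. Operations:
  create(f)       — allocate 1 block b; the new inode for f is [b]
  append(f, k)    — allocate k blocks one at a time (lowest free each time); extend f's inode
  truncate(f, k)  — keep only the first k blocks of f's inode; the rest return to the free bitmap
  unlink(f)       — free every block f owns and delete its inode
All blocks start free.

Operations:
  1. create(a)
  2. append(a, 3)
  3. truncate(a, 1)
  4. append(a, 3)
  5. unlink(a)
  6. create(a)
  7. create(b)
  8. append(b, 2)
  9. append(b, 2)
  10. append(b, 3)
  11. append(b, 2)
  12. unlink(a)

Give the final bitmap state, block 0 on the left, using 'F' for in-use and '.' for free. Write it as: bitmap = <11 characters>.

bitmap = .FFFFFFFFFF

create(a): bitmap=F.......... | a=[0]
append(a, 3): bitmap=FFFF....... | a=[0, 1, 2, 3]
truncate(a, 1): bitmap=F.......... | a=[0]
append(a, 3): bitmap=FFFF....... | a=[0, 1, 2, 3]
unlink(a): bitmap=........... | 
create(a): bitmap=F.......... | a=[0]
create(b): bitmap=FF......... | a=[0] b=[1]
append(b, 2): bitmap=FFFF....... | a=[0] b=[1, 2, 3]
append(b, 2): bitmap=FFFFFF..... | a=[0] b=[1, 2, 3, 4, 5]
append(b, 3): bitmap=FFFFFFFFF.. | a=[0] b=[1, 2, 3, 4, 5, 6, 7, 8]
append(b, 2): bitmap=FFFFFFFFFFF | a=[0] b=[1, 2, 3, 4, 5, 6, 7, 8, 9, 10]
unlink(a): bitmap=.FFFFFFFFFF | b=[1, 2, 3, 4, 5, 6, 7, 8, 9, 10]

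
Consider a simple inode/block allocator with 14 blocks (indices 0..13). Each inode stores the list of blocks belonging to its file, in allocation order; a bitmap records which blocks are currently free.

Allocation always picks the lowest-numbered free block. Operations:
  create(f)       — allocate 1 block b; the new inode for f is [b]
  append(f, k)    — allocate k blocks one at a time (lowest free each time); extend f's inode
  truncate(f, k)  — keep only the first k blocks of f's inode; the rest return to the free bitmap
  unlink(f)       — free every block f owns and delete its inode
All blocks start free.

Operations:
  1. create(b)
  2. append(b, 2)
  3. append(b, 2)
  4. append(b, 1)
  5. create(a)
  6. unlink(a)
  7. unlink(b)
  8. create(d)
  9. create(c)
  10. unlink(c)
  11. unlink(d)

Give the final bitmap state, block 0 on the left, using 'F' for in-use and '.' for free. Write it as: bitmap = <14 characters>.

after create(b) → b:[0]  free=[F.............]
after append(b, 2) → b:[0, 1, 2]  free=[FFF...........]
after append(b, 2) → b:[0, 1, 2, 3, 4]  free=[FFFFF.........]
after append(b, 1) → b:[0, 1, 2, 3, 4, 5]  free=[FFFFFF........]
after create(a) → a:[6], b:[0, 1, 2, 3, 4, 5]  free=[FFFFFFF.......]
after unlink(a) → b:[0, 1, 2, 3, 4, 5]  free=[FFFFFF........]
after unlink(b) →   free=[..............]
after create(d) → d:[0]  free=[F.............]
after create(c) → c:[1], d:[0]  free=[FF............]
after unlink(c) → d:[0]  free=[F.............]
after unlink(d) →   free=[..............]

bitmap = ..............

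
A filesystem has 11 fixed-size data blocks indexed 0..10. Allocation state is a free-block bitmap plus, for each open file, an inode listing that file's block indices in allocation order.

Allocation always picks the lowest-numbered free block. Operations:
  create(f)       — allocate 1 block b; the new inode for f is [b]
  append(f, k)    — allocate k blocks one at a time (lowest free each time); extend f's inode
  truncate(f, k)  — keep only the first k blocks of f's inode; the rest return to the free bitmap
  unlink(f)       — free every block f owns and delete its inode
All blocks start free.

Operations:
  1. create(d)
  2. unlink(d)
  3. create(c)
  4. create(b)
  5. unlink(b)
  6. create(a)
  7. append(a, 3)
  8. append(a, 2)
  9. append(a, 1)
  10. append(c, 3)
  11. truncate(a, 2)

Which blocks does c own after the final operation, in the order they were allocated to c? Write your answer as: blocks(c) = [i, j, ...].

blocks(c) = [0, 8, 9, 10]

after create(d) → d:[0]  free=[F..........]
after unlink(d) →   free=[...........]
after create(c) → c:[0]  free=[F..........]
after create(b) → b:[1], c:[0]  free=[FF.........]
after unlink(b) → c:[0]  free=[F..........]
after create(a) → a:[1], c:[0]  free=[FF.........]
after append(a, 3) → a:[1, 2, 3, 4], c:[0]  free=[FFFFF......]
after append(a, 2) → a:[1, 2, 3, 4, 5, 6], c:[0]  free=[FFFFFFF....]
after append(a, 1) → a:[1, 2, 3, 4, 5, 6, 7], c:[0]  free=[FFFFFFFF...]
after append(c, 3) → a:[1, 2, 3, 4, 5, 6, 7], c:[0, 8, 9, 10]  free=[FFFFFFFFFFF]
after truncate(a, 2) → a:[1, 2], c:[0, 8, 9, 10]  free=[FFF.....FFF]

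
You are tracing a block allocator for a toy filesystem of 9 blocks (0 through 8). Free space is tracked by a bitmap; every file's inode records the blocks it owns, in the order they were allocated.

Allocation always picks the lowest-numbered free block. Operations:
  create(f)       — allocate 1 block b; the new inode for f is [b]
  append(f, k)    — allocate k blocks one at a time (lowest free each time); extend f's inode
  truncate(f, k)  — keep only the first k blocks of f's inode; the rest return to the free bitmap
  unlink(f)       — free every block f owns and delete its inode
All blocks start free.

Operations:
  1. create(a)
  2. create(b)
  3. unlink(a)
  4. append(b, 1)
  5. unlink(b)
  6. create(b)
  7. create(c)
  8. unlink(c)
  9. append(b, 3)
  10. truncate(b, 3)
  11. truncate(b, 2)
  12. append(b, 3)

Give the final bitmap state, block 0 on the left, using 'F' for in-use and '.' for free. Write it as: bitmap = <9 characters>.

bitmap = FFFFF....

create(a): bitmap=F........ | a=[0]
create(b): bitmap=FF....... | a=[0] b=[1]
unlink(a): bitmap=.F....... | b=[1]
append(b, 1): bitmap=FF....... | b=[1, 0]
unlink(b): bitmap=......... | 
create(b): bitmap=F........ | b=[0]
create(c): bitmap=FF....... | b=[0] c=[1]
unlink(c): bitmap=F........ | b=[0]
append(b, 3): bitmap=FFFF..... | b=[0, 1, 2, 3]
truncate(b, 3): bitmap=FFF...... | b=[0, 1, 2]
truncate(b, 2): bitmap=FF....... | b=[0, 1]
append(b, 3): bitmap=FFFFF.... | b=[0, 1, 2, 3, 4]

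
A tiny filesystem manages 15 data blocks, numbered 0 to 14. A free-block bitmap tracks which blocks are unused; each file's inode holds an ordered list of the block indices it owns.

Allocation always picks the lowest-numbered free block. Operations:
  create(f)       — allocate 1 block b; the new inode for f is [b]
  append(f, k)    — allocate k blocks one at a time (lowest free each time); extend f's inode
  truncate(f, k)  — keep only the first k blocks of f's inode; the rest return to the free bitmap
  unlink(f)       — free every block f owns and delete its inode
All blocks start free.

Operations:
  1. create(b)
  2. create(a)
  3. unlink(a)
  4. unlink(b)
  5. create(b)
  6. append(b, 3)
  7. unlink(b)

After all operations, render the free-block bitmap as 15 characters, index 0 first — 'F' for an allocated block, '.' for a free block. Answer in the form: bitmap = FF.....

after create(b) → b:[0]  free=[F..............]
after create(a) → a:[1], b:[0]  free=[FF.............]
after unlink(a) → b:[0]  free=[F..............]
after unlink(b) →   free=[...............]
after create(b) → b:[0]  free=[F..............]
after append(b, 3) → b:[0, 1, 2, 3]  free=[FFFF...........]
after unlink(b) →   free=[...............]

bitmap = ...............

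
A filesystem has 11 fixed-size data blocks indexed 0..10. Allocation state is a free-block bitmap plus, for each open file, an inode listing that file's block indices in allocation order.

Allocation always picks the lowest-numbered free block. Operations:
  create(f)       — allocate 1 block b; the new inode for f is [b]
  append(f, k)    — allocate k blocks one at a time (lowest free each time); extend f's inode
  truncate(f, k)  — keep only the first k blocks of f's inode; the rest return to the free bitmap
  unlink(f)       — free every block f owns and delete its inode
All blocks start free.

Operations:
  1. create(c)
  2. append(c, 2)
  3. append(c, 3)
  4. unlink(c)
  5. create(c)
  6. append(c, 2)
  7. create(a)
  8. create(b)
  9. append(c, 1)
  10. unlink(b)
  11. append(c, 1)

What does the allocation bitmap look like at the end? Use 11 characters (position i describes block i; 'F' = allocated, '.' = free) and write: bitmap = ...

create(c): bitmap=F.......... | c=[0]
append(c, 2): bitmap=FFF........ | c=[0, 1, 2]
append(c, 3): bitmap=FFFFFF..... | c=[0, 1, 2, 3, 4, 5]
unlink(c): bitmap=........... | 
create(c): bitmap=F.......... | c=[0]
append(c, 2): bitmap=FFF........ | c=[0, 1, 2]
create(a): bitmap=FFFF....... | a=[3] c=[0, 1, 2]
create(b): bitmap=FFFFF...... | a=[3] b=[4] c=[0, 1, 2]
append(c, 1): bitmap=FFFFFF..... | a=[3] b=[4] c=[0, 1, 2, 5]
unlink(b): bitmap=FFFF.F..... | a=[3] c=[0, 1, 2, 5]
append(c, 1): bitmap=FFFFFF..... | a=[3] c=[0, 1, 2, 5, 4]

bitmap = FFFFFF.....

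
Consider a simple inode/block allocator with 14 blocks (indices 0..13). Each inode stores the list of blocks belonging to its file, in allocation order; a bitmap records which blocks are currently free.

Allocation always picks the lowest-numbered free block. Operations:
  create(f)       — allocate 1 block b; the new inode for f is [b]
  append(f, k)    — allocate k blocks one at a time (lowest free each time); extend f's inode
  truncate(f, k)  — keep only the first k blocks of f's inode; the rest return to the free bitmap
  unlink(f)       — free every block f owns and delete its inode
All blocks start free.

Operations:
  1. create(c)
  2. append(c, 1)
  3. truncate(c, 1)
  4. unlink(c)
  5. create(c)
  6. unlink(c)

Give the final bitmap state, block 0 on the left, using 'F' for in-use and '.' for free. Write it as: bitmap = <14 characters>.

  1. create(c)  ⇒  F.............  {c→[0]}
  2. append(c, 1)  ⇒  FF............  {c→[0, 1]}
  3. truncate(c, 1)  ⇒  F.............  {c→[0]}
  4. unlink(c)  ⇒  ..............  {}
  5. create(c)  ⇒  F.............  {c→[0]}
  6. unlink(c)  ⇒  ..............  {}

bitmap = ..............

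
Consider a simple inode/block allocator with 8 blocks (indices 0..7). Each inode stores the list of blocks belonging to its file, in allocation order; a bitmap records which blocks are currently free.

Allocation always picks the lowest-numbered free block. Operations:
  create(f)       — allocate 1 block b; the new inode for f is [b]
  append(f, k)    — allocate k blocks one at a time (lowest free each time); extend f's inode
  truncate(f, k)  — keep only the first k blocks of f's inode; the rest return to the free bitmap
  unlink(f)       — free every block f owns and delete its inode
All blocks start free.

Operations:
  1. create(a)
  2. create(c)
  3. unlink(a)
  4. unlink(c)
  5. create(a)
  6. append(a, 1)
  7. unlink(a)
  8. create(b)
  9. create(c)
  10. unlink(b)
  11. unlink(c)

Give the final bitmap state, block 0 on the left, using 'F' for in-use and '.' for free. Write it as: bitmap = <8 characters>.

bitmap = ........

create(a): bitmap=F....... | a=[0]
create(c): bitmap=FF...... | a=[0] c=[1]
unlink(a): bitmap=.F...... | c=[1]
unlink(c): bitmap=........ | 
create(a): bitmap=F....... | a=[0]
append(a, 1): bitmap=FF...... | a=[0, 1]
unlink(a): bitmap=........ | 
create(b): bitmap=F....... | b=[0]
create(c): bitmap=FF...... | b=[0] c=[1]
unlink(b): bitmap=.F...... | c=[1]
unlink(c): bitmap=........ | 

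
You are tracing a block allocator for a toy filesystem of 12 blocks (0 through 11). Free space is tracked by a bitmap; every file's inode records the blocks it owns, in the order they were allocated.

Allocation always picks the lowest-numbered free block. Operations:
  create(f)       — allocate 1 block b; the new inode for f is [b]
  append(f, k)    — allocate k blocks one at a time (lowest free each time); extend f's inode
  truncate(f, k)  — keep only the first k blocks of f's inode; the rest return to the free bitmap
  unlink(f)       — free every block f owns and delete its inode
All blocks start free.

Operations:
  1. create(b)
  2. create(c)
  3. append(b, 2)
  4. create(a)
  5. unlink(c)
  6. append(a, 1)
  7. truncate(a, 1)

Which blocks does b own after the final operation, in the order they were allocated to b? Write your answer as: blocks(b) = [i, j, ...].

blocks(b) = [0, 2, 3]

create(b): bitmap=F........... | b=[0]
create(c): bitmap=FF.......... | b=[0] c=[1]
append(b, 2): bitmap=FFFF........ | b=[0, 2, 3] c=[1]
create(a): bitmap=FFFFF....... | a=[4] b=[0, 2, 3] c=[1]
unlink(c): bitmap=F.FFF....... | a=[4] b=[0, 2, 3]
append(a, 1): bitmap=FFFFF....... | a=[4, 1] b=[0, 2, 3]
truncate(a, 1): bitmap=F.FFF....... | a=[4] b=[0, 2, 3]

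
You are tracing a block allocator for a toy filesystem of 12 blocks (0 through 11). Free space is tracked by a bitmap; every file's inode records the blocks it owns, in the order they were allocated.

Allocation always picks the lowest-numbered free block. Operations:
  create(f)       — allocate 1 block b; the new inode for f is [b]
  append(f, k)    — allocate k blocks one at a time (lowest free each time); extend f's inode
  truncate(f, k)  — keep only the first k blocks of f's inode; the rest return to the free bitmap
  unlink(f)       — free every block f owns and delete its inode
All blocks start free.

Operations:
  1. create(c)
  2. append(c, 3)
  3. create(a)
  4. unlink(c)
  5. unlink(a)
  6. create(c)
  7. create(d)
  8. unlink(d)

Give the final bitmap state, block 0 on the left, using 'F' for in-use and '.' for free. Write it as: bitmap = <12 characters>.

after create(c) → c:[0]  free=[F...........]
after append(c, 3) → c:[0, 1, 2, 3]  free=[FFFF........]
after create(a) → a:[4], c:[0, 1, 2, 3]  free=[FFFFF.......]
after unlink(c) → a:[4]  free=[....F.......]
after unlink(a) →   free=[............]
after create(c) → c:[0]  free=[F...........]
after create(d) → c:[0], d:[1]  free=[FF..........]
after unlink(d) → c:[0]  free=[F...........]

bitmap = F...........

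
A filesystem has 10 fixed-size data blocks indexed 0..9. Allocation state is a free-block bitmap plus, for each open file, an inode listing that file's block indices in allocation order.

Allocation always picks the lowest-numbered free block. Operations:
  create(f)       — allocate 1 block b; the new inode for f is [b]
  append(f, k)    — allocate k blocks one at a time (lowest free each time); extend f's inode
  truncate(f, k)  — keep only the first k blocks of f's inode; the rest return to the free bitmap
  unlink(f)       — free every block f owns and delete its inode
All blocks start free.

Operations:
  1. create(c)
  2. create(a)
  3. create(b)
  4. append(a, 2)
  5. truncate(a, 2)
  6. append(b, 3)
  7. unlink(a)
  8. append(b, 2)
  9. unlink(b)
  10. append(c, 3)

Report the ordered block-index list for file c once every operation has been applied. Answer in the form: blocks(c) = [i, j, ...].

blocks(c) = [0, 1, 2, 3]

[1] create(c) — c=0 (map F.........)
[2] create(a) — a=1 c=0 (map FF........)
[3] create(b) — a=1 b=2 c=0 (map FFF.......)
[4] append(a, 2) — a=1,3,4 b=2 c=0 (map FFFFF.....)
[5] truncate(a, 2) — a=1,3 b=2 c=0 (map FFFF......)
[6] append(b, 3) — a=1,3 b=2,4,5,6 c=0 (map FFFFFFF...)
[7] unlink(a) — b=2,4,5,6 c=0 (map F.F.FFF...)
[8] append(b, 2) — b=2,4,5,6,1,3 c=0 (map FFFFFFF...)
[9] unlink(b) — c=0 (map F.........)
[10] append(c, 3) — c=0,1,2,3 (map FFFF......)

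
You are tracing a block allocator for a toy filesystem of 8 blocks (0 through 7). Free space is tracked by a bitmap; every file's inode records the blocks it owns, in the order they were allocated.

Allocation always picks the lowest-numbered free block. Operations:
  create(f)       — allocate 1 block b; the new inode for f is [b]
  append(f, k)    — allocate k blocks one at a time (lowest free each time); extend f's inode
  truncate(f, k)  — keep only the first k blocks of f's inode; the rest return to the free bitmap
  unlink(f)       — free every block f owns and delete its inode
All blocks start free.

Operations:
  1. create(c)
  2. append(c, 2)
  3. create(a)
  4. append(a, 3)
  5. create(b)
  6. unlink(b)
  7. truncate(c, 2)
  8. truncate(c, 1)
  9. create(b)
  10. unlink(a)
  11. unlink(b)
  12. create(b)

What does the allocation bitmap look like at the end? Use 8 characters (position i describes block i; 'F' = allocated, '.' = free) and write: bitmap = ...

create(c): bitmap=F....... | c=[0]
append(c, 2): bitmap=FFF..... | c=[0, 1, 2]
create(a): bitmap=FFFF.... | a=[3] c=[0, 1, 2]
append(a, 3): bitmap=FFFFFFF. | a=[3, 4, 5, 6] c=[0, 1, 2]
create(b): bitmap=FFFFFFFF | a=[3, 4, 5, 6] b=[7] c=[0, 1, 2]
unlink(b): bitmap=FFFFFFF. | a=[3, 4, 5, 6] c=[0, 1, 2]
truncate(c, 2): bitmap=FF.FFFF. | a=[3, 4, 5, 6] c=[0, 1]
truncate(c, 1): bitmap=F..FFFF. | a=[3, 4, 5, 6] c=[0]
create(b): bitmap=FF.FFFF. | a=[3, 4, 5, 6] b=[1] c=[0]
unlink(a): bitmap=FF...... | b=[1] c=[0]
unlink(b): bitmap=F....... | c=[0]
create(b): bitmap=FF...... | b=[1] c=[0]

bitmap = FF......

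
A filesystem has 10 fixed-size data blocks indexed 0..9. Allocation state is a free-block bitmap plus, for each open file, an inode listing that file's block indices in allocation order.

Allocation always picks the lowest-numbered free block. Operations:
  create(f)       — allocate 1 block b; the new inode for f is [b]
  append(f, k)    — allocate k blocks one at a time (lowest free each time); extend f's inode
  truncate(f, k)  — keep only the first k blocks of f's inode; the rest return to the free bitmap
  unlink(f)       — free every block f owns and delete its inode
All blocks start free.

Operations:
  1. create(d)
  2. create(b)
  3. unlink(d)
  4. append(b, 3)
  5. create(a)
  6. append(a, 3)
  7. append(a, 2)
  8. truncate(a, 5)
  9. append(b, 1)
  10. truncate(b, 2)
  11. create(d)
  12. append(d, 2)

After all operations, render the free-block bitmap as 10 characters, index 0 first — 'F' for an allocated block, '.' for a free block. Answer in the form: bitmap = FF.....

create(d): bitmap=F......... | d=[0]
create(b): bitmap=FF........ | b=[1] d=[0]
unlink(d): bitmap=.F........ | b=[1]
append(b, 3): bitmap=FFFF...... | b=[1, 0, 2, 3]
create(a): bitmap=FFFFF..... | a=[4] b=[1, 0, 2, 3]
append(a, 3): bitmap=FFFFFFFF.. | a=[4, 5, 6, 7] b=[1, 0, 2, 3]
append(a, 2): bitmap=FFFFFFFFFF | a=[4, 5, 6, 7, 8, 9] b=[1, 0, 2, 3]
truncate(a, 5): bitmap=FFFFFFFFF. | a=[4, 5, 6, 7, 8] b=[1, 0, 2, 3]
append(b, 1): bitmap=FFFFFFFFFF | a=[4, 5, 6, 7, 8] b=[1, 0, 2, 3, 9]
truncate(b, 2): bitmap=FF..FFFFF. | a=[4, 5, 6, 7, 8] b=[1, 0]
create(d): bitmap=FFF.FFFFF. | a=[4, 5, 6, 7, 8] b=[1, 0] d=[2]
append(d, 2): bitmap=FFFFFFFFFF | a=[4, 5, 6, 7, 8] b=[1, 0] d=[2, 3, 9]

bitmap = FFFFFFFFFF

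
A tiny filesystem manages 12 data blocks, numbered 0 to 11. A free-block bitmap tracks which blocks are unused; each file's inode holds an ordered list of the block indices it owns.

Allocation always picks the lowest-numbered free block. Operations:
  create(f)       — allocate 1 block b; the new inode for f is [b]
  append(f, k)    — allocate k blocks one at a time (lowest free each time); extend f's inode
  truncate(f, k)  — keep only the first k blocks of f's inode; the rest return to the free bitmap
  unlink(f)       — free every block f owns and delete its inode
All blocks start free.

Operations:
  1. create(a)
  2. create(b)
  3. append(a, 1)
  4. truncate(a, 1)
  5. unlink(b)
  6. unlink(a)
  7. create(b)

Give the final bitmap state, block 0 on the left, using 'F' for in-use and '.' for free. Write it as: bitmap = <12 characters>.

[1] create(a) — a=0 (map F...........)
[2] create(b) — a=0 b=1 (map FF..........)
[3] append(a, 1) — a=0,2 b=1 (map FFF.........)
[4] truncate(a, 1) — a=0 b=1 (map FF..........)
[5] unlink(b) — a=0 (map F...........)
[6] unlink(a) —  (map ............)
[7] create(b) — b=0 (map F...........)

bitmap = F...........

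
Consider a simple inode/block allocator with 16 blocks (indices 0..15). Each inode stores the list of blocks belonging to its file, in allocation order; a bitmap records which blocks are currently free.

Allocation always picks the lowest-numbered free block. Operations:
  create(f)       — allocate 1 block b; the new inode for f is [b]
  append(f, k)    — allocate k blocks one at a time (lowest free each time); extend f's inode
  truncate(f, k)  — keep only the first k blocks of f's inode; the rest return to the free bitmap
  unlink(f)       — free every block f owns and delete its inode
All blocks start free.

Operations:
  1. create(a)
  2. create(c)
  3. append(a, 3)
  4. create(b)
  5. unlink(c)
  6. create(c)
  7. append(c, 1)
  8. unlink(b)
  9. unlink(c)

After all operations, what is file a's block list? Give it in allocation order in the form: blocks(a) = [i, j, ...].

[1] create(a) — a=0 (map F...............)
[2] create(c) — a=0 c=1 (map FF..............)
[3] append(a, 3) — a=0,2,3,4 c=1 (map FFFFF...........)
[4] create(b) — a=0,2,3,4 b=5 c=1 (map FFFFFF..........)
[5] unlink(c) — a=0,2,3,4 b=5 (map F.FFFF..........)
[6] create(c) — a=0,2,3,4 b=5 c=1 (map FFFFFF..........)
[7] append(c, 1) — a=0,2,3,4 b=5 c=1,6 (map FFFFFFF.........)
[8] unlink(b) — a=0,2,3,4 c=1,6 (map FFFFF.F.........)
[9] unlink(c) — a=0,2,3,4 (map F.FFF...........)

blocks(a) = [0, 2, 3, 4]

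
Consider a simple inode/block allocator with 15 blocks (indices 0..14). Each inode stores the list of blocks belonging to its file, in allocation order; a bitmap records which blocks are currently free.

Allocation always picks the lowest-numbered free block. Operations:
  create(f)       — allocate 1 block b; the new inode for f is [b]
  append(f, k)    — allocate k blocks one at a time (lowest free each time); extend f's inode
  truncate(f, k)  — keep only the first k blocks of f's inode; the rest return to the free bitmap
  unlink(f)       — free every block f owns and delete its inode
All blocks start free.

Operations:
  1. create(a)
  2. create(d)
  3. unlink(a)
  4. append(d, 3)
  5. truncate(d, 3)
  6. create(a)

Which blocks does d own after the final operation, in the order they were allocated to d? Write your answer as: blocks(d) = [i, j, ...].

blocks(d) = [1, 0, 2]

[1] create(a) — a=0 (map F..............)
[2] create(d) — a=0 d=1 (map FF.............)
[3] unlink(a) — d=1 (map .F.............)
[4] append(d, 3) — d=1,0,2,3 (map FFFF...........)
[5] truncate(d, 3) — d=1,0,2 (map FFF............)
[6] create(a) — a=3 d=1,0,2 (map FFFF...........)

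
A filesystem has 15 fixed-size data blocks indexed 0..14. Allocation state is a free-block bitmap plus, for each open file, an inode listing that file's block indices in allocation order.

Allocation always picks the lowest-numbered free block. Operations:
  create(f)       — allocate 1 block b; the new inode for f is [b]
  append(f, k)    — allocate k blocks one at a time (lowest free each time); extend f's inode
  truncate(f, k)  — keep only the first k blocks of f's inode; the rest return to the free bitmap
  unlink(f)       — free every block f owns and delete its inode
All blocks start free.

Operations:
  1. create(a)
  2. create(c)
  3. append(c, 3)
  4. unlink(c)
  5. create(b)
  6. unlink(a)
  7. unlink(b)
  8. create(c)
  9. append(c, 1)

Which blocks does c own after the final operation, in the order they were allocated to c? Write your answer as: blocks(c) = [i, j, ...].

after create(a) → a:[0]  free=[F..............]
after create(c) → a:[0], c:[1]  free=[FF.............]
after append(c, 3) → a:[0], c:[1, 2, 3, 4]  free=[FFFFF..........]
after unlink(c) → a:[0]  free=[F..............]
after create(b) → a:[0], b:[1]  free=[FF.............]
after unlink(a) → b:[1]  free=[.F.............]
after unlink(b) →   free=[...............]
after create(c) → c:[0]  free=[F..............]
after append(c, 1) → c:[0, 1]  free=[FF.............]

blocks(c) = [0, 1]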